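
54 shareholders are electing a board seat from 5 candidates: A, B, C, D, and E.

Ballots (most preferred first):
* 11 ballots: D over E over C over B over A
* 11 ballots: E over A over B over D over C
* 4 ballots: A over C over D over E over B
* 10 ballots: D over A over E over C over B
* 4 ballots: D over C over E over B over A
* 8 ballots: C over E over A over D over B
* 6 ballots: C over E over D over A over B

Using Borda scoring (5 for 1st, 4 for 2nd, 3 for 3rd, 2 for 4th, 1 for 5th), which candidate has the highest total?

E

A: 11×1 + 11×4 + 4×5 + 10×4 + 4×1 + 8×3 + 6×2 = 155
B: 11×2 + 11×3 + 4×1 + 10×1 + 4×2 + 8×1 + 6×1 = 91
C: 11×3 + 11×1 + 4×4 + 10×2 + 4×4 + 8×5 + 6×5 = 166
D: 11×5 + 11×2 + 4×3 + 10×5 + 4×5 + 8×2 + 6×3 = 193
E: 11×4 + 11×5 + 4×2 + 10×3 + 4×3 + 8×4 + 6×4 = 205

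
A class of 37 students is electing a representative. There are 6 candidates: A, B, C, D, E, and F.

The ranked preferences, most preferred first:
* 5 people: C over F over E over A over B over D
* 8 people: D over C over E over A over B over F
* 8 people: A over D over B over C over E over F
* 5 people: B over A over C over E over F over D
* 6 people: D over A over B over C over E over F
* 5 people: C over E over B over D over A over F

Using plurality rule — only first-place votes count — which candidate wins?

D

First-place votes: A 8, B 5, C 10, D 14, E 0, F 0.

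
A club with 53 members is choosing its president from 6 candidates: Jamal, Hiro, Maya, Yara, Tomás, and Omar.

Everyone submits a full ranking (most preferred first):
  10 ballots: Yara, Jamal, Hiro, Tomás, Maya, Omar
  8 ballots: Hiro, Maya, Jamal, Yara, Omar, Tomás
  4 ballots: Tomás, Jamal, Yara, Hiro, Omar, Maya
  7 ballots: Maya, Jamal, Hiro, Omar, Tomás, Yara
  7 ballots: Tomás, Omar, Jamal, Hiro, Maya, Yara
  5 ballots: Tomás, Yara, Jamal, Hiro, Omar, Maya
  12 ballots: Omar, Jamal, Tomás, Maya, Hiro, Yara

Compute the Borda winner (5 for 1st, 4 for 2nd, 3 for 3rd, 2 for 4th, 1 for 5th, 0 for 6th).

Jamal

Jamal: 10×4 + 8×3 + 4×4 + 7×4 + 7×3 + 5×3 + 12×4 = 192
Hiro: 10×3 + 8×5 + 4×2 + 7×3 + 7×2 + 5×2 + 12×1 = 135
Maya: 10×1 + 8×4 + 4×0 + 7×5 + 7×1 + 5×0 + 12×2 = 108
Yara: 10×5 + 8×2 + 4×3 + 7×0 + 7×0 + 5×4 + 12×0 = 98
Tomás: 10×2 + 8×0 + 4×5 + 7×1 + 7×5 + 5×5 + 12×3 = 143
Omar: 10×0 + 8×1 + 4×1 + 7×2 + 7×4 + 5×1 + 12×5 = 119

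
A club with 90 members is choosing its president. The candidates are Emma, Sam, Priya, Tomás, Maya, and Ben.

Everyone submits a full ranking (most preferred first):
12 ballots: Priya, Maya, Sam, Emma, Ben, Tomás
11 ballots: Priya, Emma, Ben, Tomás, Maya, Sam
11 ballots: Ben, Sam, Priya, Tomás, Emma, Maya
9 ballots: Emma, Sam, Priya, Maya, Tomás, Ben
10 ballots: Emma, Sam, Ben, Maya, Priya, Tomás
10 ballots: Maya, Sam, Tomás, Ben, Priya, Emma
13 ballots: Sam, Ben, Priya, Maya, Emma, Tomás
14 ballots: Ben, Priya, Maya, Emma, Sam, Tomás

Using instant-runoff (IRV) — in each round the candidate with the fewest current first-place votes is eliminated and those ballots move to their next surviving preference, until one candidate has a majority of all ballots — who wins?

Round 1: Emma 19, Sam 13, Priya 23, Tomás 0, Maya 10, Ben 25. Tomás eliminated.
Round 2: Emma 19, Sam 13, Priya 23, Maya 10, Ben 25. Maya eliminated.
Round 3: Emma 19, Sam 23, Priya 23, Ben 25. Emma eliminated.
Round 4: Sam 42, Priya 23, Ben 25. Priya eliminated.
Round 5: Sam 54, Ben 36. Sam has a majority (≥46).

Sam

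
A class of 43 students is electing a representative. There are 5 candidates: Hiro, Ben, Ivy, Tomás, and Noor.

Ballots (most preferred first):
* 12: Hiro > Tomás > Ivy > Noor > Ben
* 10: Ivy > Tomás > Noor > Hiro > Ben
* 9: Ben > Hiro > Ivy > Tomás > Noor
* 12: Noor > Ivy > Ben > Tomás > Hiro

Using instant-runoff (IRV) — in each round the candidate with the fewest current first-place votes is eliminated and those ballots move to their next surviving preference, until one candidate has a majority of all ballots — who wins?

Round 1: Hiro 12, Ben 9, Ivy 10, Tomás 0, Noor 12. Tomás eliminated.
Round 2: Hiro 12, Ben 9, Ivy 10, Noor 12. Ben eliminated.
Round 3: Hiro 21, Ivy 10, Noor 12. Ivy eliminated.
Round 4: Hiro 21, Noor 22. Noor has a majority (≥22).

Noor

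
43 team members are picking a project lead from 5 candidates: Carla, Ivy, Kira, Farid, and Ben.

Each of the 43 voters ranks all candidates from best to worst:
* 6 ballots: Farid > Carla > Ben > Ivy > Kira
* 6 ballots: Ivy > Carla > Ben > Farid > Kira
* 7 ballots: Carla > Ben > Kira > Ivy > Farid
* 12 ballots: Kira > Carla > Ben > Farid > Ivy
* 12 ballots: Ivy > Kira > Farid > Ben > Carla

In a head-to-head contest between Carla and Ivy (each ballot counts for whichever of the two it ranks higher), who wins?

Carla is ranked above Ivy on 25 ballots; Ivy above Carla on 18.

Carla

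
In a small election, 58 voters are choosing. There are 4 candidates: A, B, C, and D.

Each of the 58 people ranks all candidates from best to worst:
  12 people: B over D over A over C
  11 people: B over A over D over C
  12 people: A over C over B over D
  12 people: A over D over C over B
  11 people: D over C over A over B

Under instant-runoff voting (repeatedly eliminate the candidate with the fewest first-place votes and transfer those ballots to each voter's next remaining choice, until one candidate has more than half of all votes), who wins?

A

Round 1: A 24, B 23, C 0, D 11. C eliminated.
Round 2: A 24, B 23, D 11. D eliminated.
Round 3: A 35, B 23. A has a majority (≥30).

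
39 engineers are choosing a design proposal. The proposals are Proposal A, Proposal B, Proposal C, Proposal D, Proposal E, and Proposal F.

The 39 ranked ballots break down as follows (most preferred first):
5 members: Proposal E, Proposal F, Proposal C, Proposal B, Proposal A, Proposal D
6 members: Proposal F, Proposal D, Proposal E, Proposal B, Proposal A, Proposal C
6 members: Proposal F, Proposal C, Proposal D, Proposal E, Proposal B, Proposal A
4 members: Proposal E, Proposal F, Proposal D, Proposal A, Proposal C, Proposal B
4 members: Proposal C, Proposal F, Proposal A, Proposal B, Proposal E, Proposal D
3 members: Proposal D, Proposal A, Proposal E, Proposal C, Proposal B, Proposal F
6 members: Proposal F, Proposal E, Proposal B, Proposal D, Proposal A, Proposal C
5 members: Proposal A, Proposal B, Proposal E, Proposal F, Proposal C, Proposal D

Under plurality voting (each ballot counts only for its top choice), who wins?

First-place votes: Proposal A 5, Proposal B 0, Proposal C 4, Proposal D 3, Proposal E 9, Proposal F 18.

Proposal F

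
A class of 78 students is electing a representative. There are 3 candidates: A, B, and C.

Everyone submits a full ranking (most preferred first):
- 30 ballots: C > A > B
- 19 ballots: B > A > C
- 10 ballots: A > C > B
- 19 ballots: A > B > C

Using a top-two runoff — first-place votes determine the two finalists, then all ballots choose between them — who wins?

A

Round 1 first-place votes: A 29, B 19, C 30. C and A advance.
Runoff: C is ranked above A on 30 ballots, A above C on 48.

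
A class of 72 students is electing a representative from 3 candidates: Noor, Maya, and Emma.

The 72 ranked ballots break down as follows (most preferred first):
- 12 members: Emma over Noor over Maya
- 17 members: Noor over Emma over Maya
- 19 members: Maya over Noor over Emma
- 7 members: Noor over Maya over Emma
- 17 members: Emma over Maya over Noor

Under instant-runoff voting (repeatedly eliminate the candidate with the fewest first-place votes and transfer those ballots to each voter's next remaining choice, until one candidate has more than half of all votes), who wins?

Round 1: Noor 24, Maya 19, Emma 29. Maya eliminated.
Round 2: Noor 43, Emma 29. Noor has a majority (≥37).

Noor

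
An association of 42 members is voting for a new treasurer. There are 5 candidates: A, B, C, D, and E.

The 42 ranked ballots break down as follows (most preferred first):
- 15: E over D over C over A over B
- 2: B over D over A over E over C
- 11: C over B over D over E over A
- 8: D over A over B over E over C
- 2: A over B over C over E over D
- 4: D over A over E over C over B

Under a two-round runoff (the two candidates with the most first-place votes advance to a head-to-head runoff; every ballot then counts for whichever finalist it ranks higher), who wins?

Round 1 first-place votes: A 2, B 2, C 11, D 12, E 15. E and D advance.
Runoff: E is ranked above D on 17 ballots, D above E on 25.

D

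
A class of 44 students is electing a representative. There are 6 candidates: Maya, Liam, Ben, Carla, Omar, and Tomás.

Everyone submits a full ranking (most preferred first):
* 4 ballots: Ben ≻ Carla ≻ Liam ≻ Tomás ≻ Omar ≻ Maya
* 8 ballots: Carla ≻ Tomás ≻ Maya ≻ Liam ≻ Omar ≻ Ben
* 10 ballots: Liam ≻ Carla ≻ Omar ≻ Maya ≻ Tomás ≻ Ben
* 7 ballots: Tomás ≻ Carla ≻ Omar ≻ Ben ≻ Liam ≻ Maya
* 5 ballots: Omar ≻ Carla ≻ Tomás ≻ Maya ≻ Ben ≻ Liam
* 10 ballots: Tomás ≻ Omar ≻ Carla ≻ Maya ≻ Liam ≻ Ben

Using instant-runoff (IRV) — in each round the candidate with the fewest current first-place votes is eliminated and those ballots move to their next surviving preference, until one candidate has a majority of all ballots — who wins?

Round 1: Maya 0, Liam 10, Ben 4, Carla 8, Omar 5, Tomás 17. Maya eliminated.
Round 2: Liam 10, Ben 4, Carla 8, Omar 5, Tomás 17. Ben eliminated.
Round 3: Liam 10, Carla 12, Omar 5, Tomás 17. Omar eliminated.
Round 4: Liam 10, Carla 17, Tomás 17. Liam eliminated.
Round 5: Carla 27, Tomás 17. Carla has a majority (≥23).

Carla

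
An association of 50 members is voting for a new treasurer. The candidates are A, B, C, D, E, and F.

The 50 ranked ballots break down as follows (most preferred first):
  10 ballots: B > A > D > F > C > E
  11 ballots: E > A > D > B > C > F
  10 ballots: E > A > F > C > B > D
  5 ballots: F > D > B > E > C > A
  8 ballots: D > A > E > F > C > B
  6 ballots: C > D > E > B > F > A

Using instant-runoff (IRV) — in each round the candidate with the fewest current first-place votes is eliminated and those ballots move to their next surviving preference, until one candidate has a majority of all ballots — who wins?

Round 1: A 0, B 10, C 6, D 8, E 21, F 5. A eliminated.
Round 2: B 10, C 6, D 8, E 21, F 5. F eliminated.
Round 3: B 10, C 6, D 13, E 21. C eliminated.
Round 4: B 10, D 19, E 21. B eliminated.
Round 5: D 29, E 21. D has a majority (≥26).

D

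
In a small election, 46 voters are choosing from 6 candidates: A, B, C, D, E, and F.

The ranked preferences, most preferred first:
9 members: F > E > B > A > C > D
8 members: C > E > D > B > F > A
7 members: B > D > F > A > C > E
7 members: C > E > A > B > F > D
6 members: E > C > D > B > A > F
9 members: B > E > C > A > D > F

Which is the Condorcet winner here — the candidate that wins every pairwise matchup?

E

E vs A: 39–7
E vs B: 30–16
E vs C: 24–22
E vs D: 39–7
E vs F: 30–16
E beats every other candidate.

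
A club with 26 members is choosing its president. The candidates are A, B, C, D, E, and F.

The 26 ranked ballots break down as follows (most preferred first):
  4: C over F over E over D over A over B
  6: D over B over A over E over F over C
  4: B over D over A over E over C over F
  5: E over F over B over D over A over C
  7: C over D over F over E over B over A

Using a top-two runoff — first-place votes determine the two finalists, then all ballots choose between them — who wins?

D

Round 1 first-place votes: A 0, B 4, C 11, D 6, E 5, F 0. C and D advance.
Runoff: C is ranked above D on 11 ballots, D above C on 15.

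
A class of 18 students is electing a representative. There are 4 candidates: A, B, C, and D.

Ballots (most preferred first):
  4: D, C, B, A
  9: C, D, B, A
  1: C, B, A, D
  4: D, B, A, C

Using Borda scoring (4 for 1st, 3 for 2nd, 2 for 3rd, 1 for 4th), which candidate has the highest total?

D

A: 4×1 + 9×1 + 1×2 + 4×2 = 23
B: 4×2 + 9×2 + 1×3 + 4×3 = 41
C: 4×3 + 9×4 + 1×4 + 4×1 = 56
D: 4×4 + 9×3 + 1×1 + 4×4 = 60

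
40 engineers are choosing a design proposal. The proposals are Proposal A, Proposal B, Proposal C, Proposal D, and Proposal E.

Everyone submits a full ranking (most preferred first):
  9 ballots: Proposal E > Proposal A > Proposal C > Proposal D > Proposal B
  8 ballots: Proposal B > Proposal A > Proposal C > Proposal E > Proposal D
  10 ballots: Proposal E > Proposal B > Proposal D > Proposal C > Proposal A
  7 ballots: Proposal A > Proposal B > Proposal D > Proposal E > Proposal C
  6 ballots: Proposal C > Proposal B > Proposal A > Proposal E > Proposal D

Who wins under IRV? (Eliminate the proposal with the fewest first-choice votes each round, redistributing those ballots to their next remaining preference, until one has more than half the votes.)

Round 1: Proposal A 7, Proposal B 8, Proposal C 6, Proposal D 0, Proposal E 19. Proposal D eliminated.
Round 2: Proposal A 7, Proposal B 8, Proposal C 6, Proposal E 19. Proposal C eliminated.
Round 3: Proposal A 7, Proposal B 14, Proposal E 19. Proposal A eliminated.
Round 4: Proposal B 21, Proposal E 19. Proposal B has a majority (≥21).

Proposal B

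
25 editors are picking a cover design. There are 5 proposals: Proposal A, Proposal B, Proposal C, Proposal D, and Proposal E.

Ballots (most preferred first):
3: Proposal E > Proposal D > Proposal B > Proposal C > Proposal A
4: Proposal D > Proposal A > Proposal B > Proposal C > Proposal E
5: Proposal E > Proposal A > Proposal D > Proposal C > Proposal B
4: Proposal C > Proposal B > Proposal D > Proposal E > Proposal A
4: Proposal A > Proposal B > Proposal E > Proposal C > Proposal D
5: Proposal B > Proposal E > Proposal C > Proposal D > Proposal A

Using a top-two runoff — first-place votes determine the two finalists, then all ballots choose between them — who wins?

Proposal B

Round 1 first-place votes: Proposal A 4, Proposal B 5, Proposal C 4, Proposal D 4, Proposal E 8. Proposal E and Proposal B advance.
Runoff: Proposal E is ranked above Proposal B on 8 ballots, Proposal B above Proposal E on 17.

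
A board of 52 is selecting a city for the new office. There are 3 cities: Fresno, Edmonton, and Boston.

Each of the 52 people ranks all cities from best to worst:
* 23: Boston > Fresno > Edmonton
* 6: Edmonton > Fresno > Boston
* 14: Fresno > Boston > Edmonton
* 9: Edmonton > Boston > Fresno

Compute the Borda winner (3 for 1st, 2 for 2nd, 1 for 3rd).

Boston

Fresno: 23×2 + 6×2 + 14×3 + 9×1 = 109
Edmonton: 23×1 + 6×3 + 14×1 + 9×3 = 82
Boston: 23×3 + 6×1 + 14×2 + 9×2 = 121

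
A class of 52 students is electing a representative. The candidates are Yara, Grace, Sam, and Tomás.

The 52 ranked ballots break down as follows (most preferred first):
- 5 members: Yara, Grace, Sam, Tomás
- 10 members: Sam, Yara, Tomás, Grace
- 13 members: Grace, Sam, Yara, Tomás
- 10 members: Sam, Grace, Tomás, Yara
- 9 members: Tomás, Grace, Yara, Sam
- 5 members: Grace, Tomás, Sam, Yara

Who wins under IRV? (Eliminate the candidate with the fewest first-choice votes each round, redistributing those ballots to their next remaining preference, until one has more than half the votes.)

Round 1: Yara 5, Grace 18, Sam 20, Tomás 9. Yara eliminated.
Round 2: Grace 23, Sam 20, Tomás 9. Tomás eliminated.
Round 3: Grace 32, Sam 20. Grace has a majority (≥27).

Grace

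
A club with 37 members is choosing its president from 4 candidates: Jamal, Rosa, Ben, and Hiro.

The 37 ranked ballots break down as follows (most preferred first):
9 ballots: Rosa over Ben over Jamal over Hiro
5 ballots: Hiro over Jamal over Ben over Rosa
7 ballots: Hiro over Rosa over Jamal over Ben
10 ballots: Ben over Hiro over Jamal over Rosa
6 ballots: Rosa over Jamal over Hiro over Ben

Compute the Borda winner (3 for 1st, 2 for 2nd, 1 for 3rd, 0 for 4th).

Hiro

Jamal: 9×1 + 5×2 + 7×1 + 10×1 + 6×2 = 48
Rosa: 9×3 + 5×0 + 7×2 + 10×0 + 6×3 = 59
Ben: 9×2 + 5×1 + 7×0 + 10×3 + 6×0 = 53
Hiro: 9×0 + 5×3 + 7×3 + 10×2 + 6×1 = 62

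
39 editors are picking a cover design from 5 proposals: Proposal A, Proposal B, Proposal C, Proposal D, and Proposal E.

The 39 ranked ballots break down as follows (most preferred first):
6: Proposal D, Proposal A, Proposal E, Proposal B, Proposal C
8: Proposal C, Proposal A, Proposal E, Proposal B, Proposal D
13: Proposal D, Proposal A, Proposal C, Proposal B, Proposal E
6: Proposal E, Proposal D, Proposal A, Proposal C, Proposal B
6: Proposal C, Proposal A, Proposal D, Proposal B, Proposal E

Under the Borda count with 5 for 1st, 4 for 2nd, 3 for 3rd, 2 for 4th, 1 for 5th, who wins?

Proposal A: 6×4 + 8×4 + 13×4 + 6×3 + 6×4 = 150
Proposal B: 6×2 + 8×2 + 13×2 + 6×1 + 6×2 = 72
Proposal C: 6×1 + 8×5 + 13×3 + 6×2 + 6×5 = 127
Proposal D: 6×5 + 8×1 + 13×5 + 6×4 + 6×3 = 145
Proposal E: 6×3 + 8×3 + 13×1 + 6×5 + 6×1 = 91

Proposal A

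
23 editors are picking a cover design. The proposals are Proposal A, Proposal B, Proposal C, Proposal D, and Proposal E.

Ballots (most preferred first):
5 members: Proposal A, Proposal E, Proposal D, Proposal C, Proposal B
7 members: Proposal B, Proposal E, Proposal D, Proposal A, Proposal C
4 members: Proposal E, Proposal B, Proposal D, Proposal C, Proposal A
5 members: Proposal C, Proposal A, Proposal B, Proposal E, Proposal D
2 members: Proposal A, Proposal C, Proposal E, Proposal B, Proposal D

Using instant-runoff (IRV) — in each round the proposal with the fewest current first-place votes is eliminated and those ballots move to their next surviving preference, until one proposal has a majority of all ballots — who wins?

Proposal A

Round 1: Proposal A 7, Proposal B 7, Proposal C 5, Proposal D 0, Proposal E 4. Proposal D eliminated.
Round 2: Proposal A 7, Proposal B 7, Proposal C 5, Proposal E 4. Proposal E eliminated.
Round 3: Proposal A 7, Proposal B 11, Proposal C 5. Proposal C eliminated.
Round 4: Proposal A 12, Proposal B 11. Proposal A has a majority (≥12).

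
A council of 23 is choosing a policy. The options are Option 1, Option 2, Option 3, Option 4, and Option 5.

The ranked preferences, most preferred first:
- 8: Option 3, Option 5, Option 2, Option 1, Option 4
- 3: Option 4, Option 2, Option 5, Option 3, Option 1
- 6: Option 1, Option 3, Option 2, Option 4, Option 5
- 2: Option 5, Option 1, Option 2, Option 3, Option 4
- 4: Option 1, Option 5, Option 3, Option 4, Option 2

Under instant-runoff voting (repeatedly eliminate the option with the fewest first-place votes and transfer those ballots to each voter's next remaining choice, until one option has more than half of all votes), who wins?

Round 1: Option 1 10, Option 2 0, Option 3 8, Option 4 3, Option 5 2. Option 2 eliminated.
Round 2: Option 1 10, Option 3 8, Option 4 3, Option 5 2. Option 5 eliminated.
Round 3: Option 1 12, Option 3 8, Option 4 3. Option 1 has a majority (≥12).

Option 1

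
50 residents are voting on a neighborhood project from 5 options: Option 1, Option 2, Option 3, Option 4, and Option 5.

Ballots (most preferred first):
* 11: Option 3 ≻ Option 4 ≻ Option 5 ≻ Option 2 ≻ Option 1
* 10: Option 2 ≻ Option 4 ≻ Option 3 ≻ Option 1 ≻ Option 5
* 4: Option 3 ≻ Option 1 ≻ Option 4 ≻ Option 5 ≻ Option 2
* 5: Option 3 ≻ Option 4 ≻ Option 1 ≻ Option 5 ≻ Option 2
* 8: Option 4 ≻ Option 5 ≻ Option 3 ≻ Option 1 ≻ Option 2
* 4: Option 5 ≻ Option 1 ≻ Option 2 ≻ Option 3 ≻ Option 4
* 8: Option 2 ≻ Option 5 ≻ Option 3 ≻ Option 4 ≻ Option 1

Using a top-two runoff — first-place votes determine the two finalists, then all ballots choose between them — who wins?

Option 3

Round 1 first-place votes: Option 1 0, Option 2 18, Option 3 20, Option 4 8, Option 5 4. Option 3 and Option 2 advance.
Runoff: Option 3 is ranked above Option 2 on 28 ballots, Option 2 above Option 3 on 22.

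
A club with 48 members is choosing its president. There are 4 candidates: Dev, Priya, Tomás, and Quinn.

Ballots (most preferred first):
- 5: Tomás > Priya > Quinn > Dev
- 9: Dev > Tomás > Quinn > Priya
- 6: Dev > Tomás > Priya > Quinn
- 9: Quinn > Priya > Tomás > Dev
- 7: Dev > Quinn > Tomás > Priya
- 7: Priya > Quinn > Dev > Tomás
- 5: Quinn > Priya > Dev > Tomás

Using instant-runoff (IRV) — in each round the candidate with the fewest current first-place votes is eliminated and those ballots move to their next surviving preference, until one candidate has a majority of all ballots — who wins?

Round 1: Dev 22, Priya 7, Tomás 5, Quinn 14. Tomás eliminated.
Round 2: Dev 22, Priya 12, Quinn 14. Priya eliminated.
Round 3: Dev 22, Quinn 26. Quinn has a majority (≥25).

Quinn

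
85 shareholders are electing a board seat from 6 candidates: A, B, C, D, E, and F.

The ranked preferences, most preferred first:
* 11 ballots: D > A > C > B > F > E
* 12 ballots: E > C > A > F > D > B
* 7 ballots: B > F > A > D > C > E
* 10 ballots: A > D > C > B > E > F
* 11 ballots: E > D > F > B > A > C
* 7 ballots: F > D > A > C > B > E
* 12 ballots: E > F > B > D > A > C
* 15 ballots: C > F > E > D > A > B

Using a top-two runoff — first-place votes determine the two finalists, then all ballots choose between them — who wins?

Round 1 first-place votes: A 10, B 7, C 15, D 11, E 35, F 7. E and C advance.
Runoff: E is ranked above C on 35 ballots, C above E on 50.

C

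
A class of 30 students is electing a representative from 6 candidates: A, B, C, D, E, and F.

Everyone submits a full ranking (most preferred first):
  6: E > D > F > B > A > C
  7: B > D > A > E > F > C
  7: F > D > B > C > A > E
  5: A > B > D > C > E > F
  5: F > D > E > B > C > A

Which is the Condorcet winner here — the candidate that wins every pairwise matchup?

D

D vs A: 25–5
D vs B: 18–12
D vs C: 30–0
D vs E: 24–6
D vs F: 18–12
D beats every other candidate.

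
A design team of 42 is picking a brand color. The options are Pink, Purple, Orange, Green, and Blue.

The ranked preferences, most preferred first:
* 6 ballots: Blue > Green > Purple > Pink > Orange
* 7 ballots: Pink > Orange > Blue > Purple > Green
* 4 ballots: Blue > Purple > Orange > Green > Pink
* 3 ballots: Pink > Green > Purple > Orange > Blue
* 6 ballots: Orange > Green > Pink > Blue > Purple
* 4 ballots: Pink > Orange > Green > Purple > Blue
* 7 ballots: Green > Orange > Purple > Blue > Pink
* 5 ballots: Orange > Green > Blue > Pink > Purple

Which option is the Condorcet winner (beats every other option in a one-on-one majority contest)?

Orange

Orange vs Pink: 22–20
Orange vs Purple: 29–13
Orange vs Green: 26–16
Orange vs Blue: 32–10
Orange beats every other option.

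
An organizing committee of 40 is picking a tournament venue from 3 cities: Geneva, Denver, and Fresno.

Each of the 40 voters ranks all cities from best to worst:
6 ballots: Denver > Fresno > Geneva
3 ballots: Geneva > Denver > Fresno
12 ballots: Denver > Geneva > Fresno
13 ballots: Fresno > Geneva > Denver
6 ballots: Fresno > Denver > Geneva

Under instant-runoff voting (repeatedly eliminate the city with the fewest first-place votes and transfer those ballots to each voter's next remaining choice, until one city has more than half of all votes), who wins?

Denver

Round 1: Geneva 3, Denver 18, Fresno 19. Geneva eliminated.
Round 2: Denver 21, Fresno 19. Denver has a majority (≥21).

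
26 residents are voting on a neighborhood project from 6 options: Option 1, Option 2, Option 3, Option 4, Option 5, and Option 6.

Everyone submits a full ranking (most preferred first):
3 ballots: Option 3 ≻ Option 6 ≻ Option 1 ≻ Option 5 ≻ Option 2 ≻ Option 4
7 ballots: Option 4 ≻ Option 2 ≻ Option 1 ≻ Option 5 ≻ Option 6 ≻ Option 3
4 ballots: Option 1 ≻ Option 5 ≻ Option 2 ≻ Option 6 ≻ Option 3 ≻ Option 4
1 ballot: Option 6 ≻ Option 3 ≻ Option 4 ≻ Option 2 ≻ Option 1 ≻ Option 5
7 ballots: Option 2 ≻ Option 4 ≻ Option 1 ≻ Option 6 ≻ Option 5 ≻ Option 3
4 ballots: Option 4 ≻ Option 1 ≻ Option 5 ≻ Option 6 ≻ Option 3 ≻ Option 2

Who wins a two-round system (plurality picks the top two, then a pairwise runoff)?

Round 1 first-place votes: Option 1 4, Option 2 7, Option 3 3, Option 4 11, Option 5 0, Option 6 1. Option 4 and Option 2 advance.
Runoff: Option 4 is ranked above Option 2 on 12 ballots, Option 2 above Option 4 on 14.

Option 2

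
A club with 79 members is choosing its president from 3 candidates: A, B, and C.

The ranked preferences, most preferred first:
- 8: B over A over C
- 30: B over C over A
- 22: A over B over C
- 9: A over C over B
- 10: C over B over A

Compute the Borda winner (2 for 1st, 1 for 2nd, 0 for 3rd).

A: 8×1 + 30×0 + 22×2 + 9×2 + 10×0 = 70
B: 8×2 + 30×2 + 22×1 + 9×0 + 10×1 = 108
C: 8×0 + 30×1 + 22×0 + 9×1 + 10×2 = 59

B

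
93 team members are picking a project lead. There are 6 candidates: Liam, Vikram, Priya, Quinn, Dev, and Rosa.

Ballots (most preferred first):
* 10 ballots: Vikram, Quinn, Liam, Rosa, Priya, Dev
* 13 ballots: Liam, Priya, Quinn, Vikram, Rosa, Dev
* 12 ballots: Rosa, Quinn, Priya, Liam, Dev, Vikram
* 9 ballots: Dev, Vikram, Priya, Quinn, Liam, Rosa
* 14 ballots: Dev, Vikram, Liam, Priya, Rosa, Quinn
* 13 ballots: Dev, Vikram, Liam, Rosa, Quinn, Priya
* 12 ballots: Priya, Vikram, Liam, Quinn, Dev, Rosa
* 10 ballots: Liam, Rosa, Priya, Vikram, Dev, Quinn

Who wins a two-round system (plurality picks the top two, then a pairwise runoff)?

Liam

Round 1 first-place votes: Liam 23, Vikram 10, Priya 12, Quinn 0, Dev 36, Rosa 12. Dev and Liam advance.
Runoff: Dev is ranked above Liam on 36 ballots, Liam above Dev on 57.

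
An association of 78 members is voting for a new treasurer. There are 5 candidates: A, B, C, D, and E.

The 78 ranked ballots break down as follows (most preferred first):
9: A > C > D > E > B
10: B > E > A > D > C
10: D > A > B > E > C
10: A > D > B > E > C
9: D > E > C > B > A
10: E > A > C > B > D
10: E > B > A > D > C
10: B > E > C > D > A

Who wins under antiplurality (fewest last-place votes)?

E

Last-place votes: A 19, B 9, C 40, D 10, E 0.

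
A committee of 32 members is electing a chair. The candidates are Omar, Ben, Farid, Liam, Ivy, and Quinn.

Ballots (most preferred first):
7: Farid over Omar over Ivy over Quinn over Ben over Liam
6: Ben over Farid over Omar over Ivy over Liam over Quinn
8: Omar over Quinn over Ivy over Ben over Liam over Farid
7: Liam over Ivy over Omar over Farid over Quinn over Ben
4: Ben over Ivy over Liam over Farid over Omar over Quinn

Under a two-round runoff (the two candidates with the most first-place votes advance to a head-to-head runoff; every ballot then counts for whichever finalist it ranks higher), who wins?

Round 1 first-place votes: Omar 8, Ben 10, Farid 7, Liam 7, Ivy 0, Quinn 0. Ben and Omar advance.
Runoff: Ben is ranked above Omar on 10 ballots, Omar above Ben on 22.

Omar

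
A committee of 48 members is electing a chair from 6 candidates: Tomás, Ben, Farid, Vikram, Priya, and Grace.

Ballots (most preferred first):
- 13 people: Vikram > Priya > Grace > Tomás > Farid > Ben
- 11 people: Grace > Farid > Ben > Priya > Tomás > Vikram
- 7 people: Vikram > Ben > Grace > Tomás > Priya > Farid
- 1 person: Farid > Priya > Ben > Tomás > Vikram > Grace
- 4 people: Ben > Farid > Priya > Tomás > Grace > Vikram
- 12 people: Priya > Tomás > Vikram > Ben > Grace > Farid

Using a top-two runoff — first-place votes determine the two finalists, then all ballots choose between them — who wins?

Priya

Round 1 first-place votes: Tomás 0, Ben 4, Farid 1, Vikram 20, Priya 12, Grace 11. Vikram and Priya advance.
Runoff: Vikram is ranked above Priya on 20 ballots, Priya above Vikram on 28.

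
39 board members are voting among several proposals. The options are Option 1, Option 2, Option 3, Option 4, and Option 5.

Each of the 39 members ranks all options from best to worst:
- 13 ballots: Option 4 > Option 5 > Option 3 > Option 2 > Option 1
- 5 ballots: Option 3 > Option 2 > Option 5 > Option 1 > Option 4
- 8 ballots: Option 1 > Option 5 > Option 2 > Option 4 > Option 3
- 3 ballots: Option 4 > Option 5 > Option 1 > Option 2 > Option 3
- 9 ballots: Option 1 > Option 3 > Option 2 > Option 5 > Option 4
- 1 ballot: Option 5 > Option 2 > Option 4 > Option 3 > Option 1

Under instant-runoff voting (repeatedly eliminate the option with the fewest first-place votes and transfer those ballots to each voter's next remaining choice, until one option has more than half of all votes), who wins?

Round 1: Option 1 17, Option 2 0, Option 3 5, Option 4 16, Option 5 1. Option 2 eliminated.
Round 2: Option 1 17, Option 3 5, Option 4 16, Option 5 1. Option 5 eliminated.
Round 3: Option 1 17, Option 3 5, Option 4 17. Option 3 eliminated.
Round 4: Option 1 22, Option 4 17. Option 1 has a majority (≥20).

Option 1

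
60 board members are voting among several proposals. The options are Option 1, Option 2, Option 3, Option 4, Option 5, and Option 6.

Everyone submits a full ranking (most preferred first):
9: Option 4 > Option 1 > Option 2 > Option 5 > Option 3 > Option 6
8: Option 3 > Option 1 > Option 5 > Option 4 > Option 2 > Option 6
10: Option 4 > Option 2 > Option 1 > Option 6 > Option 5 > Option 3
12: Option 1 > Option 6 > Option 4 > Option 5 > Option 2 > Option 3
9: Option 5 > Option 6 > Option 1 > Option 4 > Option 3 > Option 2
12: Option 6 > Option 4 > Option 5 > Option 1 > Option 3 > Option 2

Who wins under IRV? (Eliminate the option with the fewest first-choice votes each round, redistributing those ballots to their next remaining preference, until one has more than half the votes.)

Round 1: Option 1 12, Option 2 0, Option 3 8, Option 4 19, Option 5 9, Option 6 12. Option 2 eliminated.
Round 2: Option 1 12, Option 3 8, Option 4 19, Option 5 9, Option 6 12. Option 3 eliminated.
Round 3: Option 1 20, Option 4 19, Option 5 9, Option 6 12. Option 5 eliminated.
Round 4: Option 1 20, Option 4 19, Option 6 21. Option 4 eliminated.
Round 5: Option 1 39, Option 6 21. Option 1 has a majority (≥31).

Option 1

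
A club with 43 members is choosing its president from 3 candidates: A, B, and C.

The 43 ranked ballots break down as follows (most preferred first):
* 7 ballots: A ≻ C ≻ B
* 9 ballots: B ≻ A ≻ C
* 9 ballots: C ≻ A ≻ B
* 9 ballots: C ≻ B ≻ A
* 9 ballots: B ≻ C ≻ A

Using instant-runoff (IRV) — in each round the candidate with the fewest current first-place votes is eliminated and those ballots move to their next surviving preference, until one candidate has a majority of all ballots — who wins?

Round 1: A 7, B 18, C 18. A eliminated.
Round 2: B 18, C 25. C has a majority (≥22).

C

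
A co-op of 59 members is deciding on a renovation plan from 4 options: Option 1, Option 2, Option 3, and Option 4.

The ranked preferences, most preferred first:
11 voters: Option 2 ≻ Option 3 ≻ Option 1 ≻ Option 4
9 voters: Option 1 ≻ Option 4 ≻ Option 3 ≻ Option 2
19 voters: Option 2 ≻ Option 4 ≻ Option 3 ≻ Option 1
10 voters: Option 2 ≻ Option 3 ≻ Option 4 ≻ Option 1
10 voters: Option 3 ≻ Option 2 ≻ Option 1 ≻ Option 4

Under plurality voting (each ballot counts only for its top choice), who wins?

Option 2

First-place votes: Option 1 9, Option 2 40, Option 3 10, Option 4 0.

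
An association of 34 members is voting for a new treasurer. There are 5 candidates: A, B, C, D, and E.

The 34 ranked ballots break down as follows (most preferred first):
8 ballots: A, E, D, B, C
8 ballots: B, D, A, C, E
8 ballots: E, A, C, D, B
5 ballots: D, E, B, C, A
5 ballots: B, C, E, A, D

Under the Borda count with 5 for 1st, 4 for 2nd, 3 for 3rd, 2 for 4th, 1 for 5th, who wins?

A: 8×5 + 8×3 + 8×4 + 5×1 + 5×2 = 111
B: 8×2 + 8×5 + 8×1 + 5×3 + 5×5 = 104
C: 8×1 + 8×2 + 8×3 + 5×2 + 5×4 = 78
D: 8×3 + 8×4 + 8×2 + 5×5 + 5×1 = 102
E: 8×4 + 8×1 + 8×5 + 5×4 + 5×3 = 115

E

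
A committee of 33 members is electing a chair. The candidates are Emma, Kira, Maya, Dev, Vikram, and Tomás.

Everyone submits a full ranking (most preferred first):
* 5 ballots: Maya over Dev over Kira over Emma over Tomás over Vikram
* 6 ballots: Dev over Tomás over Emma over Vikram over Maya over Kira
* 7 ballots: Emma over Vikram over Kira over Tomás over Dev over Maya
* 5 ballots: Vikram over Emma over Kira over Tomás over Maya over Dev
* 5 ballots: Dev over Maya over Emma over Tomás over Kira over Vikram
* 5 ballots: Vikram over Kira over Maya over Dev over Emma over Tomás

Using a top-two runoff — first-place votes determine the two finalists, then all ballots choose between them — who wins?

Round 1 first-place votes: Emma 7, Kira 0, Maya 5, Dev 11, Vikram 10, Tomás 0. Dev and Vikram advance.
Runoff: Dev is ranked above Vikram on 16 ballots, Vikram above Dev on 17.

Vikram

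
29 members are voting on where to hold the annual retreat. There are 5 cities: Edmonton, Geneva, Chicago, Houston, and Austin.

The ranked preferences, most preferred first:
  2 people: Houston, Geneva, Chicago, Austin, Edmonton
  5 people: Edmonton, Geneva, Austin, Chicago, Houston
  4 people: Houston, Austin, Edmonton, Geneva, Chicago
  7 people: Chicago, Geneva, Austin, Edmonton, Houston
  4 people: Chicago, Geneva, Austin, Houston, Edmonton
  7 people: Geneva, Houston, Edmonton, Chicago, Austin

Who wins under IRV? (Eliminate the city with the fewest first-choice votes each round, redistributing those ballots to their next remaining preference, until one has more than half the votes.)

Round 1: Edmonton 5, Geneva 7, Chicago 11, Houston 6, Austin 0. Austin eliminated.
Round 2: Edmonton 5, Geneva 7, Chicago 11, Houston 6. Edmonton eliminated.
Round 3: Geneva 12, Chicago 11, Houston 6. Houston eliminated.
Round 4: Geneva 18, Chicago 11. Geneva has a majority (≥15).

Geneva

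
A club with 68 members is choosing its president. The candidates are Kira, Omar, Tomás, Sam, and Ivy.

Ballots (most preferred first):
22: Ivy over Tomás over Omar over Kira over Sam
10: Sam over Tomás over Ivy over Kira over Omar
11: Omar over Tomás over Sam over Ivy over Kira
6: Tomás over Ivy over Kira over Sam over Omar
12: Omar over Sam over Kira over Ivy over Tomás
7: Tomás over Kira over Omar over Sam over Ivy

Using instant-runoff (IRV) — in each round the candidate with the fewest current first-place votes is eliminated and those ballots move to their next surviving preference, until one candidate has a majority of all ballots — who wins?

Round 1: Kira 0, Omar 23, Tomás 13, Sam 10, Ivy 22. Kira eliminated.
Round 2: Omar 23, Tomás 13, Sam 10, Ivy 22. Sam eliminated.
Round 3: Omar 23, Tomás 23, Ivy 22. Ivy eliminated.
Round 4: Omar 23, Tomás 45. Tomás has a majority (≥35).

Tomás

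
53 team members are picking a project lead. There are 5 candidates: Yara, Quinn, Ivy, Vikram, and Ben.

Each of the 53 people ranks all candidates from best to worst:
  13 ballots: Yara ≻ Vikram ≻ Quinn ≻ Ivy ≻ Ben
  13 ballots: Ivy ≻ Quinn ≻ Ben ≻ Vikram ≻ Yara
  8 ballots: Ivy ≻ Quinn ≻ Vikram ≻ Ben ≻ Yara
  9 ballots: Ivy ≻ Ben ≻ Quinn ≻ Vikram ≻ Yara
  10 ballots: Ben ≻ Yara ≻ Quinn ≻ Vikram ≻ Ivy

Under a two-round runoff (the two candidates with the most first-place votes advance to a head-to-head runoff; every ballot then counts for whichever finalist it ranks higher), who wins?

Ivy

Round 1 first-place votes: Yara 13, Quinn 0, Ivy 30, Vikram 0, Ben 10. Ivy and Yara advance.
Runoff: Ivy is ranked above Yara on 30 ballots, Yara above Ivy on 23.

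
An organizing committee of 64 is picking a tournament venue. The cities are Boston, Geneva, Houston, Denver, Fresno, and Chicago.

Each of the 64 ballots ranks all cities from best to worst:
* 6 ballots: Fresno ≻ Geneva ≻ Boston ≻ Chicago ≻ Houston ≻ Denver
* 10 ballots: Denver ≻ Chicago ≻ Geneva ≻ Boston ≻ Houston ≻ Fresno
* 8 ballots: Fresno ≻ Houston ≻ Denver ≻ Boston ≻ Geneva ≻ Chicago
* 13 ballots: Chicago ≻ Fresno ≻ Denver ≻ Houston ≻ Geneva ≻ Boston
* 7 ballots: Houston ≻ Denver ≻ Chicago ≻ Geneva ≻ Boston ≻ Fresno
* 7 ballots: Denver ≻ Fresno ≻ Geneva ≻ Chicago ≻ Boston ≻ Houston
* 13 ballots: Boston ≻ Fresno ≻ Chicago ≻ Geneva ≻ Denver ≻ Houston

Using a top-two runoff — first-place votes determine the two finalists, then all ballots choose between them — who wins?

Fresno

Round 1 first-place votes: Boston 13, Geneva 0, Houston 7, Denver 17, Fresno 14, Chicago 13. Denver and Fresno advance.
Runoff: Denver is ranked above Fresno on 24 ballots, Fresno above Denver on 40.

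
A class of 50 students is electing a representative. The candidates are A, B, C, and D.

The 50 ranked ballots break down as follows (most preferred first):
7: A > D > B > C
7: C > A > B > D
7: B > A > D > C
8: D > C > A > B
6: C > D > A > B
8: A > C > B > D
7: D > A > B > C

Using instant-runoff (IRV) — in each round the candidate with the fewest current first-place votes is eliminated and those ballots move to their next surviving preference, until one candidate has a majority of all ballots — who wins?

Round 1: A 15, B 7, C 13, D 15. B eliminated.
Round 2: A 22, C 13, D 15. C eliminated.
Round 3: A 29, D 21. A has a majority (≥26).

A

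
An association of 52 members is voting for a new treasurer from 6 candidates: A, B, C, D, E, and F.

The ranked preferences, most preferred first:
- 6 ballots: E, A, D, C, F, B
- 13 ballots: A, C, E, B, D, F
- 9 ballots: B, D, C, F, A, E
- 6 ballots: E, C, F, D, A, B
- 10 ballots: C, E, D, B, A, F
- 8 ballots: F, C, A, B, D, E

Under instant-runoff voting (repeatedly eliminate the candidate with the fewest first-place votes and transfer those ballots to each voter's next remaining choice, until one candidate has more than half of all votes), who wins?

C

Round 1: A 13, B 9, C 10, D 0, E 12, F 8. D eliminated.
Round 2: A 13, B 9, C 10, E 12, F 8. F eliminated.
Round 3: A 13, B 9, C 18, E 12. B eliminated.
Round 4: A 13, C 27, E 12. C has a majority (≥27).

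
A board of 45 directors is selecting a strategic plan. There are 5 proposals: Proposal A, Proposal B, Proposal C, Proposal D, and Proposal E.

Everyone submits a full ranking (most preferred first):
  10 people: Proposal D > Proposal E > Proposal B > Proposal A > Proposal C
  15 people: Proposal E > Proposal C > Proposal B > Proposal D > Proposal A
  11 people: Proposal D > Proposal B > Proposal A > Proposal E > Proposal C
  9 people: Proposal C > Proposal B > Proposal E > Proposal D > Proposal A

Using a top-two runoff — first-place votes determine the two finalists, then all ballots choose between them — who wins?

Round 1 first-place votes: Proposal A 0, Proposal B 0, Proposal C 9, Proposal D 21, Proposal E 15. Proposal D and Proposal E advance.
Runoff: Proposal D is ranked above Proposal E on 21 ballots, Proposal E above Proposal D on 24.

Proposal E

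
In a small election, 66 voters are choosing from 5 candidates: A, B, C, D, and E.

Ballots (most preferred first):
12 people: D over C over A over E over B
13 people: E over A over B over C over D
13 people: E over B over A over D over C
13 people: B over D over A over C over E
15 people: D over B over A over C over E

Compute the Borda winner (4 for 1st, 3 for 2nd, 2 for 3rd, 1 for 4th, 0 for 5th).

B

A: 12×2 + 13×3 + 13×2 + 13×2 + 15×2 = 145
B: 12×0 + 13×2 + 13×3 + 13×4 + 15×3 = 162
C: 12×3 + 13×1 + 13×0 + 13×1 + 15×1 = 77
D: 12×4 + 13×0 + 13×1 + 13×3 + 15×4 = 160
E: 12×1 + 13×4 + 13×4 + 13×0 + 15×0 = 116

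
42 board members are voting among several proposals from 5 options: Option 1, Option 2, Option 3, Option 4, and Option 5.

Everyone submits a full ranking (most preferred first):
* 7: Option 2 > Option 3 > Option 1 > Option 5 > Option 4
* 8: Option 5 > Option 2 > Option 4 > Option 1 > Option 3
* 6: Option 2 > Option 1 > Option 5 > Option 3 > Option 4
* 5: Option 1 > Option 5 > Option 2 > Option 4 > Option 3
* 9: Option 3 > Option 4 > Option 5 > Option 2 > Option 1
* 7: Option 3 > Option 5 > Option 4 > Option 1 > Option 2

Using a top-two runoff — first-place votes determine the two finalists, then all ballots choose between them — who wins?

Round 1 first-place votes: Option 1 5, Option 2 13, Option 3 16, Option 4 0, Option 5 8. Option 3 and Option 2 advance.
Runoff: Option 3 is ranked above Option 2 on 16 ballots, Option 2 above Option 3 on 26.

Option 2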